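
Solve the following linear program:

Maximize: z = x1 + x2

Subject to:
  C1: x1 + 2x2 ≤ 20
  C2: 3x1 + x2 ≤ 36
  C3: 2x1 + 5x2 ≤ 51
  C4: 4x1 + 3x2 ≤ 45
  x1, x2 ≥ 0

Evaluate the objective at each vertex of the feasible region:
  z(0, 0) = 0
  z(11.25, 0) = 11.25
  z(6, 7) = 13  ←
  z(0, 10) = 10
The maximum is at x1 = 6, x2 = 7.

x1 = 6, x2 = 7, z = 13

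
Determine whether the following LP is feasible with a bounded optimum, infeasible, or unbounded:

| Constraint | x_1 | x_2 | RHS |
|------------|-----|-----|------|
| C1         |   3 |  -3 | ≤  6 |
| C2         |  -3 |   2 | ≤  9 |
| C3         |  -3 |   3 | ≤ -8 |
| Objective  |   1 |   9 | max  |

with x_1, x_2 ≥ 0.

Infeasible (no feasible solution exists)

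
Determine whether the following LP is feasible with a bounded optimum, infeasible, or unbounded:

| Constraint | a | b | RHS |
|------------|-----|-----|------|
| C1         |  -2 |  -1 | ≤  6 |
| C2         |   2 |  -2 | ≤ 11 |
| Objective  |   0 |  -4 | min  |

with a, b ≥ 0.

Unbounded (objective can decrease without bound)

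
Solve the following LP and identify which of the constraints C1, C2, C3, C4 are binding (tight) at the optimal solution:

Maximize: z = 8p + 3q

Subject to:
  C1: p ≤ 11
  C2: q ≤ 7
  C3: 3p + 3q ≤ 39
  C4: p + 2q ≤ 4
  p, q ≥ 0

At p = 4, q = 0, compute slack b - a·x for each constraint:
  C1: 11 − 4 = 7  (slack)
  C2: 7 − 0 = 7  (slack)
  C3: 39 − 12 = 27  (slack)
  C4: 4 − 4 = 0  (binding)

Optimal: p = 4, q = 0
Binding: C4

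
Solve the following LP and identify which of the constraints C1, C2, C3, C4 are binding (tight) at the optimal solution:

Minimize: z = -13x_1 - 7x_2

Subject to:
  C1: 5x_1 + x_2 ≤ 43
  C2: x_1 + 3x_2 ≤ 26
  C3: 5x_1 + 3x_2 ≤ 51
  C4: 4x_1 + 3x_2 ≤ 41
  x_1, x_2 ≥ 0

At x_1 = 8, x_2 = 3, compute slack b - a·x for each constraint:
  C1: 43 − 43 = 0  (binding)
  C2: 26 − 17 = 9  (slack)
  C3: 51 − 49 = 2  (slack)
  C4: 41 − 41 = 0  (binding)

Optimal: x_1 = 8, x_2 = 3
Binding: C1, C4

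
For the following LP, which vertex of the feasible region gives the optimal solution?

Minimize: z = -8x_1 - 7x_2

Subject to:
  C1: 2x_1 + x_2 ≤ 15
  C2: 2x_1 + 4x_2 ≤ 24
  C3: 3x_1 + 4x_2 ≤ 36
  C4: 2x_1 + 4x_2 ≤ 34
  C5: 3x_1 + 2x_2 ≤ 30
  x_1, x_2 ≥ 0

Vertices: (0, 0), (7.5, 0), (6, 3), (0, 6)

Evaluate the objective at each vertex of the feasible region:
  z(0, 0) = 0
  z(7.5, 0) = -60
  z(6, 3) = -69  ←
  z(0, 6) = -42
The minimum is at x_1 = 6, x_2 = 3.

(6, 3)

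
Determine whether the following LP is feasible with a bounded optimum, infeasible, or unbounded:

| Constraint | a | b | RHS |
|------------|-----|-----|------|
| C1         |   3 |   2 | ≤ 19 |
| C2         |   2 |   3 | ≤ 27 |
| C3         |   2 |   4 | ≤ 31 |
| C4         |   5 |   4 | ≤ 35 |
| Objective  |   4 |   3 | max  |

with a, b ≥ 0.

Feasible with a bounded optimal solution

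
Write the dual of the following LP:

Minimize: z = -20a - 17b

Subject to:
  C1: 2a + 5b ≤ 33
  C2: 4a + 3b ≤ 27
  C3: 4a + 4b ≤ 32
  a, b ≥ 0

Primal min cᵀx s.t. Ax ≤ b, x ≥ 0  →  Dual max −bᵀy s.t. Aᵀy ≥ −c, y ≥ 0.

Maximize: z = -33y1 - 27y2 - 32y3

Subject to:
  2y1 + 4y2 + 4y3 ≥ 20
  5y1 + 3y2 + 4y3 ≥ 17
  y1, y2, y3 ≥ 0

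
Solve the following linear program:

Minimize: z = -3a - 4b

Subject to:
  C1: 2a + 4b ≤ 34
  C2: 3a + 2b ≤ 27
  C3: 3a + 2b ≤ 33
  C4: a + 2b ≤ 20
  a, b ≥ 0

Evaluate the objective at each vertex of the feasible region:
  z(0, 0) = 0
  z(9, 0) = -27
  z(5, 6) = -39  ←
  z(0, 8.5) = -34
The minimum is at a = 5, b = 6.

a = 5, b = 6, z = -39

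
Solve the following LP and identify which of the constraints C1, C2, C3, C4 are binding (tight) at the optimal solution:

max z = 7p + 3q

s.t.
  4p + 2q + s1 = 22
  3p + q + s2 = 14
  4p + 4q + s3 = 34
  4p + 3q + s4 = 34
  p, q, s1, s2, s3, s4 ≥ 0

At p = 3, q = 5, compute slack b - a·x for each constraint:
  C1: 22 − 22 = 0  (binding)
  C2: 14 − 14 = 0  (binding)
  C3: 34 − 32 = 2  (slack)
  C4: 34 − 27 = 7  (slack)

Optimal: p = 3, q = 5
Binding: C1, C2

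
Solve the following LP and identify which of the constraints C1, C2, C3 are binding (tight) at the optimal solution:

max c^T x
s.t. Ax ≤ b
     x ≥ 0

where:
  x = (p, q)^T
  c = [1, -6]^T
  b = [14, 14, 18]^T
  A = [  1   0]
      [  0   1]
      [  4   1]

At p = 4.5, q = 0, compute slack b - a·x for each constraint:
  C1: 14 − 4.5 = 9.5  (slack)
  C2: 14 − 0 = 14  (slack)
  C3: 18 − 18 = 0  (binding)

Optimal: p = 4.5, q = 0
Binding: C3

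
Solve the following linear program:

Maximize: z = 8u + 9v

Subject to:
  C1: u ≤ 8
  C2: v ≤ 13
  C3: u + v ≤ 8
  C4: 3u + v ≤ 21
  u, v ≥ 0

Evaluate the objective at each vertex of the feasible region:
  z(0, 0) = 0
  z(7, 0) = 56
  z(6.5, 1.5) = 65.5
  z(0, 8) = 72  ←
The maximum is at u = 0, v = 8.

u = 0, v = 8, z = 72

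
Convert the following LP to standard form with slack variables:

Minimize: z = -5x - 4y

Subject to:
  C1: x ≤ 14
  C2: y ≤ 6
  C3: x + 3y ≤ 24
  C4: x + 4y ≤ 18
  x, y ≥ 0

min z = -5x - 4y

s.t.
  x + s1 = 14
  y + s2 = 6
  x + 3y + s3 = 24
  x + 4y + s4 = 18
  x, y, s1, s2, s3, s4 ≥ 0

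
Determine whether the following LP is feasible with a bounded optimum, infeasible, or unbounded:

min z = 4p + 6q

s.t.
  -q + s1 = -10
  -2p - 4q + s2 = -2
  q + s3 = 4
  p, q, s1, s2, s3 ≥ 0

Infeasible (no feasible solution exists)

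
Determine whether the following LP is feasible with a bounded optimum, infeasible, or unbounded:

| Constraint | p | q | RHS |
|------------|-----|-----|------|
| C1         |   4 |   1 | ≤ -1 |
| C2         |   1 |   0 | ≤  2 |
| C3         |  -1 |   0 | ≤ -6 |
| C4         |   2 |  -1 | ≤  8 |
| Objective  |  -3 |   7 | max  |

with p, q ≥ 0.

Infeasible (no feasible solution exists)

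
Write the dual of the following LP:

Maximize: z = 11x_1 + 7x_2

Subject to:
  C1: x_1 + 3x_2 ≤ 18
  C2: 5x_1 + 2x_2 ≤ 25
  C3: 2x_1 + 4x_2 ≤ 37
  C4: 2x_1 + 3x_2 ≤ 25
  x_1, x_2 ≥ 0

Primal max cᵀx s.t. Ax ≤ b, x ≥ 0  →  Dual min bᵀy s.t. Aᵀy ≥ c, y ≥ 0.

Minimize: z = 18y1 + 25y2 + 37y3 + 25y4

Subject to:
  y1 + 5y2 + 2y3 + 2y4 ≥ 11
  3y1 + 2y2 + 4y3 + 3y4 ≥ 7
  y1, y2, y3, y4 ≥ 0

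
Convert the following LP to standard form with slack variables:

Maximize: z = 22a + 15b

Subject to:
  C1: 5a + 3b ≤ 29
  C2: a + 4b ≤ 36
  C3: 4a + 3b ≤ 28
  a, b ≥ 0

max z = 22a + 15b

s.t.
  5a + 3b + s1 = 29
  a + 4b + s2 = 36
  4a + 3b + s3 = 28
  a, b, s1, s2, s3 ≥ 0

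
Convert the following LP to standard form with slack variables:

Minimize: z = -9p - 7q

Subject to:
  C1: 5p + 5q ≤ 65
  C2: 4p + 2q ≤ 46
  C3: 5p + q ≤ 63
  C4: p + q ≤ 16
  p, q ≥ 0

min z = -9p - 7q

s.t.
  5p + 5q + s1 = 65
  4p + 2q + s2 = 46
  5p + q + s3 = 63
  p + q + s4 = 16
  p, q, s1, s2, s3, s4 ≥ 0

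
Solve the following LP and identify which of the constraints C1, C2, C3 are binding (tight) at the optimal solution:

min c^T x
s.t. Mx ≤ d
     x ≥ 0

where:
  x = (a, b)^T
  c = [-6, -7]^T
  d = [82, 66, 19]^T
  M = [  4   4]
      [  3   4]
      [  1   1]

At a = 10, b = 9, compute slack b - a·x for each constraint:
  C1: 82 − 76 = 6  (slack)
  C2: 66 − 66 = 0  (binding)
  C3: 19 − 19 = 0  (binding)

Optimal: a = 10, b = 9
Binding: C2, C3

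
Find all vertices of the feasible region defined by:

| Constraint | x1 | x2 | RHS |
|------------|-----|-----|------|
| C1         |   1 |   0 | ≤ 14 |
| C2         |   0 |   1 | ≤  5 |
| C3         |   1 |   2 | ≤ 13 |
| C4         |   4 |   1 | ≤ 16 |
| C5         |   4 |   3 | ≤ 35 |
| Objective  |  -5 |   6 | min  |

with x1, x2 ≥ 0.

(0, 0), (4, 0), (2.75, 5), (0, 5)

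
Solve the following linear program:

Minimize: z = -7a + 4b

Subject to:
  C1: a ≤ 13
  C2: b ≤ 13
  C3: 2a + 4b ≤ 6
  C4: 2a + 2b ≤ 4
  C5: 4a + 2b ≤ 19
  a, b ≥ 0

Evaluate the objective at each vertex of the feasible region:
  z(0, 0) = 0
  z(2, 0) = -14  ←
  z(1, 1) = -3
  z(0, 1.5) = 6
The minimum is at a = 2, b = 0.

a = 2, b = 0, z = -14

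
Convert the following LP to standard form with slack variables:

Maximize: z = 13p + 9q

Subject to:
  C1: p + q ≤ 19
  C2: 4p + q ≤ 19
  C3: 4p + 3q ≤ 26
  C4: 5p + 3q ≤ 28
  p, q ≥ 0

max z = 13p + 9q

s.t.
  p + q + s1 = 19
  4p + q + s2 = 19
  4p + 3q + s3 = 26
  5p + 3q + s4 = 28
  p, q, s1, s2, s3, s4 ≥ 0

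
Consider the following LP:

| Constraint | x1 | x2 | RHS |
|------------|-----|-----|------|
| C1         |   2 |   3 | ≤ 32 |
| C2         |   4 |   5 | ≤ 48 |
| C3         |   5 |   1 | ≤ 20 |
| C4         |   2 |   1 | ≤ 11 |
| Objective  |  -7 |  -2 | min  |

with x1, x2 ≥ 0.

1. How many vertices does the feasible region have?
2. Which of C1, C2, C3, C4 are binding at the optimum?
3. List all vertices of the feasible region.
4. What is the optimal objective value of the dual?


1. 5
2. C3, C4
3. (0, 0), (4, 0), (3, 5), (1.167, 8.667), (0, 9.6)
4. -31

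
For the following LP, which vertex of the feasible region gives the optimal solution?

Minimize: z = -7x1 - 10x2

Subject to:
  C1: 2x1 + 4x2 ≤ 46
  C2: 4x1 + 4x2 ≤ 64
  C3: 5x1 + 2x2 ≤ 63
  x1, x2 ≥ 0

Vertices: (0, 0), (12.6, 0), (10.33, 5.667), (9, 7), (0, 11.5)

Evaluate the objective at each vertex of the feasible region:
  z(0, 0) = 0
  z(12.6, 0) = -88.2
  z(10.33, 5.667) = -129
  z(9, 7) = -133  ←
  z(0, 11.5) = -115
The minimum is at x1 = 9, x2 = 7.

(9, 7)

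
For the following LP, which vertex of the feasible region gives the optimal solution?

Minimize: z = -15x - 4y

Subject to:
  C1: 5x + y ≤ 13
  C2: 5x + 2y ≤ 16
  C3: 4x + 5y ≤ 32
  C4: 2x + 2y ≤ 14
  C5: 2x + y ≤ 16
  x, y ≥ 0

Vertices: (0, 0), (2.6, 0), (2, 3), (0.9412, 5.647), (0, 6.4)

Evaluate the objective at each vertex of the feasible region:
  z(0, 0) = 0
  z(2.6, 0) = -39
  z(2, 3) = -42  ←
  z(0.9412, 5.647) = -36.71
  z(0, 6.4) = -25.6
The minimum is at x = 2, y = 3.

(2, 3)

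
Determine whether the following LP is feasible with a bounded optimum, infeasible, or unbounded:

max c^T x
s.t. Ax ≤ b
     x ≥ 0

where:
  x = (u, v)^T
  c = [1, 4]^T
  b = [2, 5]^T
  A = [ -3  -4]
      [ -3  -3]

Unbounded (objective can increase without bound)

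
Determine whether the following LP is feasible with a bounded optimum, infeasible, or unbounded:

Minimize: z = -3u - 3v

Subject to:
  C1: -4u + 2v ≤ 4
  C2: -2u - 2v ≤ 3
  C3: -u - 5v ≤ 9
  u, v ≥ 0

Unbounded (objective can decrease without bound)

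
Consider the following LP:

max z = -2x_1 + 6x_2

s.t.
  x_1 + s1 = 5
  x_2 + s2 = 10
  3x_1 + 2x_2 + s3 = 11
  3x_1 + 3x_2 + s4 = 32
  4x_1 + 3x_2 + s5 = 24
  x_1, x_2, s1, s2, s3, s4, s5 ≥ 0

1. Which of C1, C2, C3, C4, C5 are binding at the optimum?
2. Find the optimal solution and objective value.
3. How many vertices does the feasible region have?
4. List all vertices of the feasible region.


1. C3
2. x_1 = 0, x_2 = 5.5, z = 33
3. 3
4. (0, 0), (3.667, 0), (0, 5.5)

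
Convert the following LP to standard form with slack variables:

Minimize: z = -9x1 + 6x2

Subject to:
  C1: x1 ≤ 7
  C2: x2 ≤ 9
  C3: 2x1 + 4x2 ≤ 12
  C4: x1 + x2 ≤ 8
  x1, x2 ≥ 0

min z = -9x1 + 6x2

s.t.
  x1 + s1 = 7
  x2 + s2 = 9
  2x1 + 4x2 + s3 = 12
  x1 + x2 + s4 = 8
  x1, x2, s1, s2, s3, s4 ≥ 0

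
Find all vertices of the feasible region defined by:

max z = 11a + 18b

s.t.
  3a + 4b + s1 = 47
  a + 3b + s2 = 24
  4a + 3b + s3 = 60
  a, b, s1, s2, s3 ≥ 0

(0, 0), (15, 0), (14.14, 1.143), (9, 5), (0, 8)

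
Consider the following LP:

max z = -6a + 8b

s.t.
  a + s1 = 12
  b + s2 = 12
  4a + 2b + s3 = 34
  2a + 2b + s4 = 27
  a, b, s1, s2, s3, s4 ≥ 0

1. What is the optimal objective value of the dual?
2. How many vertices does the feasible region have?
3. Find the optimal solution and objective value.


1. 96
2. 5
3. a = 0, b = 12, z = 96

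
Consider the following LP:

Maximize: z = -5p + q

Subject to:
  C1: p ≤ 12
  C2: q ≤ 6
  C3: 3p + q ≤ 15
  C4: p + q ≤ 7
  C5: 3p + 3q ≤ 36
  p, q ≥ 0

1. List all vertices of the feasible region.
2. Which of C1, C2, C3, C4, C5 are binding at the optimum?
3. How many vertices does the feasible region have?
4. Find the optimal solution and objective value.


1. (0, 0), (5, 0), (4, 3), (1, 6), (0, 6)
2. C2
3. 5
4. p = 0, q = 6, z = 6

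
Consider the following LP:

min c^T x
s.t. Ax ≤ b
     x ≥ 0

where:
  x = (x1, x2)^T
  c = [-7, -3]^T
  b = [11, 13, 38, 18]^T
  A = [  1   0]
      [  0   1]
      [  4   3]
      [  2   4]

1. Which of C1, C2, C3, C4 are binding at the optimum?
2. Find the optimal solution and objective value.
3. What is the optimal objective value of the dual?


1. C4
2. x1 = 9, x2 = 0, z = -63
3. -63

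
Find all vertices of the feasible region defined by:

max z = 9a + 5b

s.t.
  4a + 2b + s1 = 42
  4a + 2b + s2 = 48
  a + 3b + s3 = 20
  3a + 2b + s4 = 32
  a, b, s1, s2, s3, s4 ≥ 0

(0, 0), (10.5, 0), (10, 1), (8, 4), (0, 6.667)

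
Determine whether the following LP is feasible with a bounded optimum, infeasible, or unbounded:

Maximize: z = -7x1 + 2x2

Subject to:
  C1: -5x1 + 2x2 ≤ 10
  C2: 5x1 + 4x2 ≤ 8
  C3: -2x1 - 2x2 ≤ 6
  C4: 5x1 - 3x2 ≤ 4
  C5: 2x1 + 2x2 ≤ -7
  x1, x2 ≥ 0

Infeasible (no feasible solution exists)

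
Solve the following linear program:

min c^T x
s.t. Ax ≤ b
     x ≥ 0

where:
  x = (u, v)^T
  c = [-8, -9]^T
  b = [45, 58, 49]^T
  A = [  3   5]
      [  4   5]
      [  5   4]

Evaluate the objective at each vertex of the feasible region:
  z(0, 0) = 0
  z(9.8, 0) = -78.4
  z(5, 6) = -94  ←
  z(0, 9) = -81
The minimum is at u = 5, v = 6.

u = 5, v = 6, z = -94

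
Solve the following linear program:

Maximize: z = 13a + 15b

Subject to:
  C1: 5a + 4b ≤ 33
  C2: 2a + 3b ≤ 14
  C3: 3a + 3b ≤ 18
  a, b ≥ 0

Evaluate the objective at each vertex of the feasible region:
  z(0, 0) = 0
  z(6, 0) = 78
  z(4, 2) = 82  ←
  z(0, 4.667) = 70
The maximum is at a = 4, b = 2.

a = 4, b = 2, z = 82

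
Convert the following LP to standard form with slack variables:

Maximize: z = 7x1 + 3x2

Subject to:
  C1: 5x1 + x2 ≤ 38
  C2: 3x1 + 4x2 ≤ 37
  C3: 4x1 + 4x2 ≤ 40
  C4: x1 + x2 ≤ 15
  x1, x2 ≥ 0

max z = 7x1 + 3x2

s.t.
  5x1 + x2 + s1 = 38
  3x1 + 4x2 + s2 = 37
  4x1 + 4x2 + s3 = 40
  x1 + x2 + s4 = 15
  x1, x2, s1, s2, s3, s4 ≥ 0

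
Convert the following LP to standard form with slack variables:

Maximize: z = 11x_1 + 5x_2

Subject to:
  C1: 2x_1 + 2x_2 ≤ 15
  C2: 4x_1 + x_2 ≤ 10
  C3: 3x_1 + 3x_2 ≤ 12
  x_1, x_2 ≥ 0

max z = 11x_1 + 5x_2

s.t.
  2x_1 + 2x_2 + s1 = 15
  4x_1 + x_2 + s2 = 10
  3x_1 + 3x_2 + s3 = 12
  x_1, x_2, s1, s2, s3 ≥ 0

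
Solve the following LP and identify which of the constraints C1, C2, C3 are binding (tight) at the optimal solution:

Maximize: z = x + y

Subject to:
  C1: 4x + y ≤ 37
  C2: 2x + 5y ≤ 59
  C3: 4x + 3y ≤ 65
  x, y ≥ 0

At x = 7, y = 9, compute slack b - a·x for each constraint:
  C1: 37 − 37 = 0  (binding)
  C2: 59 − 59 = 0  (binding)
  C3: 65 − 55 = 10  (slack)

Optimal: x = 7, y = 9
Binding: C1, C2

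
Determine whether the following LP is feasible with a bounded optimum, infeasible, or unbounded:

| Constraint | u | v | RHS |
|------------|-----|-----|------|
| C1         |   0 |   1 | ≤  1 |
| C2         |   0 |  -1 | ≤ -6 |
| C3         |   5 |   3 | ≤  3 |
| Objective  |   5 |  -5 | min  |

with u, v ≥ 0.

Infeasible (no feasible solution exists)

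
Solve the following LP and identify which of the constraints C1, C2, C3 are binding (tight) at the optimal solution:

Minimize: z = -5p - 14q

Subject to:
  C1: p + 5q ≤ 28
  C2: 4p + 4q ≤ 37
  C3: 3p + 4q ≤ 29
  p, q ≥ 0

At p = 3, q = 5, compute slack b - a·x for each constraint:
  C1: 28 − 28 = 0  (binding)
  C2: 37 − 32 = 5  (slack)
  C3: 29 − 29 = 0  (binding)

Optimal: p = 3, q = 5
Binding: C1, C3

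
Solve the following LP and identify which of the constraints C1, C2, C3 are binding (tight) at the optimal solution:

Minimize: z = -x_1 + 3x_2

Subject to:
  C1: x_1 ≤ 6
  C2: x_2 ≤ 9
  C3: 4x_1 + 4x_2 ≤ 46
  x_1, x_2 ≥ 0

At x_1 = 6, x_2 = 0, compute slack b - a·x for each constraint:
  C1: 6 − 6 = 0  (binding)
  C2: 9 − 0 = 9  (slack)
  C3: 46 − 24 = 22  (slack)

Optimal: x_1 = 6, x_2 = 0
Binding: C1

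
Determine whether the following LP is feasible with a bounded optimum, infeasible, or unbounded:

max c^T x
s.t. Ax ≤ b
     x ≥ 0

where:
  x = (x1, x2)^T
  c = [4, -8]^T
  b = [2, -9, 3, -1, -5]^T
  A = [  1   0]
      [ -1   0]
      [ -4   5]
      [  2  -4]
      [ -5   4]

Infeasible (no feasible solution exists)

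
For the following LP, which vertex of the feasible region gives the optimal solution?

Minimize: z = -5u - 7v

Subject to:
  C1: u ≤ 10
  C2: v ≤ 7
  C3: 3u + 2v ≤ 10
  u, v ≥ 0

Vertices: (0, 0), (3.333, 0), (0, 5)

Evaluate the objective at each vertex of the feasible region:
  z(0, 0) = 0
  z(3.333, 0) = -16.67
  z(0, 5) = -35  ←
The minimum is at u = 0, v = 5.

(0, 5)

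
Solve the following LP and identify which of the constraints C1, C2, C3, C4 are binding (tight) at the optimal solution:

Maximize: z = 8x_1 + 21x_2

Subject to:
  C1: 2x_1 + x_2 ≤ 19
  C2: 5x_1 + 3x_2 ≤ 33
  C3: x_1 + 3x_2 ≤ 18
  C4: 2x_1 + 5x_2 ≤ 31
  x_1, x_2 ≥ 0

At x_1 = 3, x_2 = 5, compute slack b - a·x for each constraint:
  C1: 19 − 11 = 8  (slack)
  C2: 33 − 30 = 3  (slack)
  C3: 18 − 18 = 0  (binding)
  C4: 31 − 31 = 0  (binding)

Optimal: x_1 = 3, x_2 = 5
Binding: C3, C4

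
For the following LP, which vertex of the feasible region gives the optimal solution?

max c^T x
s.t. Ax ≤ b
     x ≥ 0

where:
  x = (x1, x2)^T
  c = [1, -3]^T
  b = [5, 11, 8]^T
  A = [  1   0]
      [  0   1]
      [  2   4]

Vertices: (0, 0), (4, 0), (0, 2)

Evaluate the objective at each vertex of the feasible region:
  z(0, 0) = 0
  z(4, 0) = 4  ←
  z(0, 2) = -6
The maximum is at x1 = 4, x2 = 0.

(4, 0)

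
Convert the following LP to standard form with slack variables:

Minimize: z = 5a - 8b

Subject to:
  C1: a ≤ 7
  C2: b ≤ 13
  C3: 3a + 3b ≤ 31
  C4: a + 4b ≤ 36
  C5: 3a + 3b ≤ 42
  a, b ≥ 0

min z = 5a - 8b

s.t.
  a + s1 = 7
  b + s2 = 13
  3a + 3b + s3 = 31
  a + 4b + s4 = 36
  3a + 3b + s5 = 42
  a, b, s1, s2, s3, s4, s5 ≥ 0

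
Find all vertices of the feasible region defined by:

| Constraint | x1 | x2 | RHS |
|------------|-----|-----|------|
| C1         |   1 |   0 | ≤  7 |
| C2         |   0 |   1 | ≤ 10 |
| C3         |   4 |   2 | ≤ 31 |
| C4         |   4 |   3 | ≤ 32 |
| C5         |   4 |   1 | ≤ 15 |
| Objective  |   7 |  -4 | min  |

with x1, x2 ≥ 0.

(0, 0), (3.75, 0), (1.625, 8.5), (0.5, 10), (0, 10)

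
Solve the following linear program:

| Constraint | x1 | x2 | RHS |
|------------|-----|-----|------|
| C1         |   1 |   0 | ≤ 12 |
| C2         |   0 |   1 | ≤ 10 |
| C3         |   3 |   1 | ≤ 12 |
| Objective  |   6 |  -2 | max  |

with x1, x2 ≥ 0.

Evaluate the objective at each vertex of the feasible region:
  z(0, 0) = 0
  z(4, 0) = 24  ←
  z(0.6667, 10) = -16
  z(0, 10) = -20
The maximum is at x1 = 4, x2 = 0.

x1 = 4, x2 = 0, z = 24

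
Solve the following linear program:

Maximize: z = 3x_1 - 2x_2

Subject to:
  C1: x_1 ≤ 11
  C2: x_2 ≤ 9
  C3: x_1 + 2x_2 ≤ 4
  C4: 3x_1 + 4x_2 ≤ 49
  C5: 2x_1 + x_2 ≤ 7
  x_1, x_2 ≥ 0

Evaluate the objective at each vertex of the feasible region:
  z(0, 0) = 0
  z(3.5, 0) = 10.5  ←
  z(3.333, 0.3333) = 9.333
  z(0, 2) = -4
The maximum is at x_1 = 3.5, x_2 = 0.

x_1 = 3.5, x_2 = 0, z = 10.5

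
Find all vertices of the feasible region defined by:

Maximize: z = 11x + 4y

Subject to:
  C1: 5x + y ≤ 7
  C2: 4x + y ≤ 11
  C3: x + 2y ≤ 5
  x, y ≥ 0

(0, 0), (1.4, 0), (1, 2), (0, 2.5)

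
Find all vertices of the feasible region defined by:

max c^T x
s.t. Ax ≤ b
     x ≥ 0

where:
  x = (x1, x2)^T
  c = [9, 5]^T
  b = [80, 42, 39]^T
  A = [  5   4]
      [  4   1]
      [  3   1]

(0, 0), (10.5, 0), (8, 10), (0, 20)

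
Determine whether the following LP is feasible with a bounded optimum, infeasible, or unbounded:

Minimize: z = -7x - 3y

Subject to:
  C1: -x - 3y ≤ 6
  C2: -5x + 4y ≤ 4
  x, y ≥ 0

Unbounded (objective can decrease without bound)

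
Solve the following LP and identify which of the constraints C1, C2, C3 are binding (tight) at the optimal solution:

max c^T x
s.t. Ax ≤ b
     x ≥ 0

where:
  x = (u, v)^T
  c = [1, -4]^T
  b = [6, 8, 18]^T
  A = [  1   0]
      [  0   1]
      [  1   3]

At u = 6, v = 0, compute slack b - a·x for each constraint:
  C1: 6 − 6 = 0  (binding)
  C2: 8 − 0 = 8  (slack)
  C3: 18 − 6 = 12  (slack)

Optimal: u = 6, v = 0
Binding: C1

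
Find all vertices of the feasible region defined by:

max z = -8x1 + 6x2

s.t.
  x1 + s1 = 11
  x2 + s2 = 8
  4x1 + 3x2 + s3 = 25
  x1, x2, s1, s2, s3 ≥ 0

(0, 0), (6.25, 0), (0.25, 8), (0, 8)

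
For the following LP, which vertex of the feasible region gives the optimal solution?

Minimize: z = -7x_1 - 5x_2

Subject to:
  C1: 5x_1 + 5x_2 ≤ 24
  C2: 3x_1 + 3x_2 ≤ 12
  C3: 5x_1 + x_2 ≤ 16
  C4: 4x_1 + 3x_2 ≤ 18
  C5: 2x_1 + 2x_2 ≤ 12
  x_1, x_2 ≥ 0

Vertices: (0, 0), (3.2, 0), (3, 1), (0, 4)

Evaluate the objective at each vertex of the feasible region:
  z(0, 0) = 0
  z(3.2, 0) = -22.4
  z(3, 1) = -26  ←
  z(0, 4) = -20
The minimum is at x_1 = 3, x_2 = 1.

(3, 1)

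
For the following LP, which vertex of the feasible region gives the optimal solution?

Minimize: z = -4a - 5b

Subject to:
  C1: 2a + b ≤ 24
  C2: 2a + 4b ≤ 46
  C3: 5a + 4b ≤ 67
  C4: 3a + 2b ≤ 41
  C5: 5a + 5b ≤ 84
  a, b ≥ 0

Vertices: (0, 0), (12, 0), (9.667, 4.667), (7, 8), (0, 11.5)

Evaluate the objective at each vertex of the feasible region:
  z(0, 0) = 0
  z(12, 0) = -48
  z(9.667, 4.667) = -62
  z(7, 8) = -68  ←
  z(0, 11.5) = -57.5
The minimum is at a = 7, b = 8.

(7, 8)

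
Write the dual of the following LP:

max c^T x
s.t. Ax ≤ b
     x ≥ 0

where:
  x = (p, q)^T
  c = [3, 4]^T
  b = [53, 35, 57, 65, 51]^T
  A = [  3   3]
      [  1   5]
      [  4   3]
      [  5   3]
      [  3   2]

Primal max cᵀx s.t. Ax ≤ b, x ≥ 0  →  Dual min bᵀy s.t. Aᵀy ≥ c, y ≥ 0.

Minimize: z = 53y1 + 35y2 + 57y3 + 65y4 + 51y5

Subject to:
  3y1 + y2 + 4y3 + 5y4 + 3y5 ≥ 3
  3y1 + 5y2 + 3y3 + 3y4 + 2y5 ≥ 4
  y1, y2, y3, y4, y5 ≥ 0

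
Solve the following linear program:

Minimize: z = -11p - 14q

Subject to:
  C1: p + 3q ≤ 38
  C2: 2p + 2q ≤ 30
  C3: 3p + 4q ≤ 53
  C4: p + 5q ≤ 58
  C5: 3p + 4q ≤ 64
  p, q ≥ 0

Evaluate the objective at each vertex of the feasible region:
  z(0, 0) = 0
  z(15, 0) = -165
  z(7, 8) = -189  ←
  z(3, 11) = -187
  z(0, 11.6) = -162.4
The minimum is at p = 7, q = 8.

p = 7, q = 8, z = -189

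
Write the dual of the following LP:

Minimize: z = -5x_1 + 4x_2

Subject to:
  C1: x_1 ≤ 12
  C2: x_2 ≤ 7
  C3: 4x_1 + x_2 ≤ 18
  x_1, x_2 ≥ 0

Primal min cᵀx s.t. Ax ≤ b, x ≥ 0  →  Dual max −bᵀy s.t. Aᵀy ≥ −c, y ≥ 0.

Maximize: z = -12y1 - 7y2 - 18y3

Subject to:
  y1 + 4y3 ≥ 5
  y2 + y3 ≥ -4
  y1, y2, y3 ≥ 0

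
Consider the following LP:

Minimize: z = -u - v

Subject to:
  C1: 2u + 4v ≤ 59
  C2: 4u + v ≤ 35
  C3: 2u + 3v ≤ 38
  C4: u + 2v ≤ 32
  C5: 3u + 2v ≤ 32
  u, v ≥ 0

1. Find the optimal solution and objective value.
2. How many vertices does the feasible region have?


1. u = 4, v = 10, z = -14
2. 5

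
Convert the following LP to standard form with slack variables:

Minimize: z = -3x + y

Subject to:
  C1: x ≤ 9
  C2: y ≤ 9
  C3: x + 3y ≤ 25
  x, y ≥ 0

min z = -3x + y

s.t.
  x + s1 = 9
  y + s2 = 9
  x + 3y + s3 = 25
  x, y, s1, s2, s3 ≥ 0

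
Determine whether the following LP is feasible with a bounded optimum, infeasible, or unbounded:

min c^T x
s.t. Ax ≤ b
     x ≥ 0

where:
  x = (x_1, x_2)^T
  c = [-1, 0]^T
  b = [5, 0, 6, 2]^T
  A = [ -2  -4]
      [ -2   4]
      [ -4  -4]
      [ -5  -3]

Unbounded (objective can decrease without bound)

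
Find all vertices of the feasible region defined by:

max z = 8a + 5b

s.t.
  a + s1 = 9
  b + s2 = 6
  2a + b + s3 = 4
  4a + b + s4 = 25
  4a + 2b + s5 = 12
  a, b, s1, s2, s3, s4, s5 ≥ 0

(0, 0), (2, 0), (0, 4)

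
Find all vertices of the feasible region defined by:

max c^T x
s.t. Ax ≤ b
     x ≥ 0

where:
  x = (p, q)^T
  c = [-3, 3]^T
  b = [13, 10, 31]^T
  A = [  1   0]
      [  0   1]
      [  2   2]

(0, 0), (13, 0), (13, 2.5), (5.5, 10), (0, 10)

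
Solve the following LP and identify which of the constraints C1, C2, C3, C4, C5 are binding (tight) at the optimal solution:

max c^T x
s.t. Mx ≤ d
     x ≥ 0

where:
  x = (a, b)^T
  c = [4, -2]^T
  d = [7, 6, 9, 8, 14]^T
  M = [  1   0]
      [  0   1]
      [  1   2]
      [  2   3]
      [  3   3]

At a = 4, b = 0, compute slack b - a·x for each constraint:
  C1: 7 − 4 = 3  (slack)
  C2: 6 − 0 = 6  (slack)
  C3: 9 − 4 = 5  (slack)
  C4: 8 − 8 = 0  (binding)
  C5: 14 − 12 = 2  (slack)

Optimal: a = 4, b = 0
Binding: C4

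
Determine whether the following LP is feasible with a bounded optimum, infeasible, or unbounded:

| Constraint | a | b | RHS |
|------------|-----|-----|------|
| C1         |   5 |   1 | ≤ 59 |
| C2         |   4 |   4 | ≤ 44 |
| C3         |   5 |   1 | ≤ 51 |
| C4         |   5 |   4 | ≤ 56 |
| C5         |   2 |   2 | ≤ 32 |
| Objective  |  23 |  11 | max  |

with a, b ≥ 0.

Feasible with a bounded optimal solution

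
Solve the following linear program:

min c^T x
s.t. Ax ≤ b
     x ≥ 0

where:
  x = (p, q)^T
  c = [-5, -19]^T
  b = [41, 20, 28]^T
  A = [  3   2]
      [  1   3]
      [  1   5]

Evaluate the objective at each vertex of the feasible region:
  z(0, 0) = 0
  z(13.67, 0) = -68.33
  z(11.86, 2.714) = -110.9
  z(8, 4) = -116  ←
  z(0, 5.6) = -106.4
The minimum is at p = 8, q = 4.

p = 8, q = 4, z = -116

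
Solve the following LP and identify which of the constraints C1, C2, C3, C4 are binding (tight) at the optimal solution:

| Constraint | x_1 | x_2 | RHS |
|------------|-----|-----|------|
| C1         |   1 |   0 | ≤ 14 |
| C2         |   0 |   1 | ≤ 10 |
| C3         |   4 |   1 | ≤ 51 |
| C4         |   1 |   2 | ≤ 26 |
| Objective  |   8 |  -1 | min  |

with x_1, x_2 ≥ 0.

At x_1 = 0, x_2 = 10, compute slack b - a·x for each constraint:
  C1: 14 − 0 = 14  (slack)
  C2: 10 − 10 = 0  (binding)
  C3: 51 − 10 = 41  (slack)
  C4: 26 − 20 = 6  (slack)

Optimal: x_1 = 0, x_2 = 10
Binding: C2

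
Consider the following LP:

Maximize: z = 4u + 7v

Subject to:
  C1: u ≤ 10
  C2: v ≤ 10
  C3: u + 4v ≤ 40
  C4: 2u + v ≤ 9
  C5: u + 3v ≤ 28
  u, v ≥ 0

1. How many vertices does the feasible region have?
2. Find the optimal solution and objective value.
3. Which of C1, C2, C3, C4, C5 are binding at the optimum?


1. 3
2. u = 0, v = 9, z = 63
3. C4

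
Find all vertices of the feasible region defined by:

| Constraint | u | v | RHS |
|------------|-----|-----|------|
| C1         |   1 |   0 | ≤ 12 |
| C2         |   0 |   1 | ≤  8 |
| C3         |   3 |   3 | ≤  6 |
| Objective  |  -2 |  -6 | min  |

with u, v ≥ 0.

(0, 0), (2, 0), (0, 2)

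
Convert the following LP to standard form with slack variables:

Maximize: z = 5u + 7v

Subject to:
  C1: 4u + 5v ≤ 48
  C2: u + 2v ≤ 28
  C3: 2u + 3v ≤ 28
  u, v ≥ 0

max z = 5u + 7v

s.t.
  4u + 5v + s1 = 48
  u + 2v + s2 = 28
  2u + 3v + s3 = 28
  u, v, s1, s2, s3 ≥ 0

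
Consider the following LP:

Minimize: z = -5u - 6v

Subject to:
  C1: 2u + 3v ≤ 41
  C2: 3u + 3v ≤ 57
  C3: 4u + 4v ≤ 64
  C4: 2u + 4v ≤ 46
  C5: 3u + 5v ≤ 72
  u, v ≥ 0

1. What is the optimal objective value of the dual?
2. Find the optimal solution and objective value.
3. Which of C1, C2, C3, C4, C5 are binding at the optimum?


1. -87
2. u = 9, v = 7, z = -87
3. C3, C4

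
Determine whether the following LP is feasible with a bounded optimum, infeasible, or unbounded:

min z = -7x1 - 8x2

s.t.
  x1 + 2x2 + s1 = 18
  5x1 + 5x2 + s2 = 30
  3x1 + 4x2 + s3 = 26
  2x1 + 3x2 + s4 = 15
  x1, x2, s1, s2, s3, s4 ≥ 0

Feasible with a bounded optimal solution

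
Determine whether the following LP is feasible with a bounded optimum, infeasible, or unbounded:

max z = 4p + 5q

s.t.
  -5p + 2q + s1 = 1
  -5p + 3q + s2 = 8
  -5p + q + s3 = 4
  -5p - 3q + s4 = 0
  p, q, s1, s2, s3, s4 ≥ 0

Unbounded (objective can increase without bound)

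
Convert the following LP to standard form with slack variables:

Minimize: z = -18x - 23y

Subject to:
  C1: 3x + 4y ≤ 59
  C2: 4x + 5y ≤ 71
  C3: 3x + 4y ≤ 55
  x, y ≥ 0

min z = -18x - 23y

s.t.
  3x + 4y + s1 = 59
  4x + 5y + s2 = 71
  3x + 4y + s3 = 55
  x, y, s1, s2, s3 ≥ 0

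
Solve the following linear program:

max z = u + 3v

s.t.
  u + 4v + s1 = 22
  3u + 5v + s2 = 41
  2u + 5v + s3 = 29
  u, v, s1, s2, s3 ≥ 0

Evaluate the objective at each vertex of the feasible region:
  z(0, 0) = 0
  z(13.67, 0) = 13.67
  z(12, 1) = 15
  z(2, 5) = 17  ←
  z(0, 5.5) = 16.5
The maximum is at u = 2, v = 5.

u = 2, v = 5, z = 17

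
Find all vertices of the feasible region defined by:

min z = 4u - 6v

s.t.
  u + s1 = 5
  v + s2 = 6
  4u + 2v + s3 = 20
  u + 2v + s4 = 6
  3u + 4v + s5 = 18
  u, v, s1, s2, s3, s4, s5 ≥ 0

(0, 0), (5, 0), (4.667, 0.6667), (0, 3)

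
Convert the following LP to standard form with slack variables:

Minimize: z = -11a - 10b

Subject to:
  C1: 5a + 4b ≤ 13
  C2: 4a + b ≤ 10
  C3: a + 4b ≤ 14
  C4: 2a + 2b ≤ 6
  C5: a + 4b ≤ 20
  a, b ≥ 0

min z = -11a - 10b

s.t.
  5a + 4b + s1 = 13
  4a + b + s2 = 10
  a + 4b + s3 = 14
  2a + 2b + s4 = 6
  a + 4b + s5 = 20
  a, b, s1, s2, s3, s4, s5 ≥ 0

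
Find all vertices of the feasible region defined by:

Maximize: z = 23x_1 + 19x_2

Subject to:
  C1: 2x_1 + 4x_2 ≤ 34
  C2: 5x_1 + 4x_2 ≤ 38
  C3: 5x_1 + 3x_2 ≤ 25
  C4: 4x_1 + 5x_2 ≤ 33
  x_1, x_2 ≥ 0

(0, 0), (5, 0), (2, 5), (0, 6.6)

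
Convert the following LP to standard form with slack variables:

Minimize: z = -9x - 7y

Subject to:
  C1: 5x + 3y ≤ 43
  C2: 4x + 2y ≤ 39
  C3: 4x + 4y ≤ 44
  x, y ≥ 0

min z = -9x - 7y

s.t.
  5x + 3y + s1 = 43
  4x + 2y + s2 = 39
  4x + 4y + s3 = 44
  x, y, s1, s2, s3 ≥ 0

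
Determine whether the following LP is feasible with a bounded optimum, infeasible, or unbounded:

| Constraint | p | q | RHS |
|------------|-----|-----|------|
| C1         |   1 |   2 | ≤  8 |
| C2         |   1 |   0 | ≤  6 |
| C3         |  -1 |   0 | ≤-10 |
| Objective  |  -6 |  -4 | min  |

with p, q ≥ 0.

Infeasible (no feasible solution exists)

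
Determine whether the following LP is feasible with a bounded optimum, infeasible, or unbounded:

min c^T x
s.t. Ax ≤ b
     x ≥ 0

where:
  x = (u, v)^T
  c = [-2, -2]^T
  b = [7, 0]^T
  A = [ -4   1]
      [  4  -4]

Unbounded (objective can decrease without bound)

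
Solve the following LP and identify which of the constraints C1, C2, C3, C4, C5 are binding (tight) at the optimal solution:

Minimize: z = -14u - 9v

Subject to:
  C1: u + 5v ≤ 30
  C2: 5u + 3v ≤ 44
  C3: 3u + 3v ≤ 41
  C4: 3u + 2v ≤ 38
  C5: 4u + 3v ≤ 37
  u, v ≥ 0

At u = 7, v = 3, compute slack b - a·x for each constraint:
  C1: 30 − 22 = 8  (slack)
  C2: 44 − 44 = 0  (binding)
  C3: 41 − 30 = 11  (slack)
  C4: 38 − 27 = 11  (slack)
  C5: 37 − 37 = 0  (binding)

Optimal: u = 7, v = 3
Binding: C2, C5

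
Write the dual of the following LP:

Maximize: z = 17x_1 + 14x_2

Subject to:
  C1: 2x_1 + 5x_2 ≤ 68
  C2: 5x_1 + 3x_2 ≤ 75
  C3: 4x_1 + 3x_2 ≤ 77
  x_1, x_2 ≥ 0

Primal max cᵀx s.t. Ax ≤ b, x ≥ 0  →  Dual min bᵀy s.t. Aᵀy ≥ c, y ≥ 0.

Minimize: z = 68y1 + 75y2 + 77y3

Subject to:
  2y1 + 5y2 + 4y3 ≥ 17
  5y1 + 3y2 + 3y3 ≥ 14
  y1, y2, y3 ≥ 0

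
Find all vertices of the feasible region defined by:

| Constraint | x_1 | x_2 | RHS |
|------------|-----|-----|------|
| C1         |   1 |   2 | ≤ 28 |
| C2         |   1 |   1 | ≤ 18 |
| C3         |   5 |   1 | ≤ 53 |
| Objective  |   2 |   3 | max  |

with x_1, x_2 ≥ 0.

(0, 0), (10.6, 0), (8.75, 9.25), (8, 10), (0, 14)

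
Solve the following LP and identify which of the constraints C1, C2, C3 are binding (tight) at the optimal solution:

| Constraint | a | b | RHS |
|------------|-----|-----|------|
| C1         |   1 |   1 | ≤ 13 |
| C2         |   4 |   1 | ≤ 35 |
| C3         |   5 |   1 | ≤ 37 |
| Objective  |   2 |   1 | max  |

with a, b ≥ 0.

At a = 6, b = 7, compute slack b - a·x for each constraint:
  C1: 13 − 13 = 0  (binding)
  C2: 35 − 31 = 4  (slack)
  C3: 37 − 37 = 0  (binding)

Optimal: a = 6, b = 7
Binding: C1, C3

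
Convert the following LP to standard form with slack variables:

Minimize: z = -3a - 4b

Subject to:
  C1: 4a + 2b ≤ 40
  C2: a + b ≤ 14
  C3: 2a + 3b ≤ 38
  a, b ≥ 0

min z = -3a - 4b

s.t.
  4a + 2b + s1 = 40
  a + b + s2 = 14
  2a + 3b + s3 = 38
  a, b, s1, s2, s3 ≥ 0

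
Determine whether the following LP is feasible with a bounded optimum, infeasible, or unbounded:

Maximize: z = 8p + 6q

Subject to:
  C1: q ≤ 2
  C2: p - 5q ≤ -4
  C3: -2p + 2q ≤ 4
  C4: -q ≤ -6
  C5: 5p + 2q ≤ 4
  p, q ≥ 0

Infeasible (no feasible solution exists)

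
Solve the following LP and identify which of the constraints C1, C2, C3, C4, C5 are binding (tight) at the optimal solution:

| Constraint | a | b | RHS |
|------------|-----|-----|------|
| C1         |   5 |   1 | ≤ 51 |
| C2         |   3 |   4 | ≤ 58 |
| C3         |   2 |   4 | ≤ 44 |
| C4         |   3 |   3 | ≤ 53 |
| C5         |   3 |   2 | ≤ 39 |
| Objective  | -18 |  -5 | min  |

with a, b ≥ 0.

At a = 9, b = 6, compute slack b - a·x for each constraint:
  C1: 51 − 51 = 0  (binding)
  C2: 58 − 51 = 7  (slack)
  C3: 44 − 42 = 2  (slack)
  C4: 53 − 45 = 8  (slack)
  C5: 39 − 39 = 0  (binding)

Optimal: a = 9, b = 6
Binding: C1, C5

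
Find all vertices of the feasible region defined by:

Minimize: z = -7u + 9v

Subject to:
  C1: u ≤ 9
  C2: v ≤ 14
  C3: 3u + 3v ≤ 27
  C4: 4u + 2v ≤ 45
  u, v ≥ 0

(0, 0), (9, 0), (0, 9)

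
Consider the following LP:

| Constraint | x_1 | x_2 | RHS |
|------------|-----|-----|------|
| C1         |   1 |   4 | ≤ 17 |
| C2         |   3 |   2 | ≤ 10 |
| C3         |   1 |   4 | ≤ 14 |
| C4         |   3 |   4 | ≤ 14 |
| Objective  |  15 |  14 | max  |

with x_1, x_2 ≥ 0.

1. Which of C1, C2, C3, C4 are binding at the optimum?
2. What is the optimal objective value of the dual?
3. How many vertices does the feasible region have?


1. C2, C4
2. 58
3. 4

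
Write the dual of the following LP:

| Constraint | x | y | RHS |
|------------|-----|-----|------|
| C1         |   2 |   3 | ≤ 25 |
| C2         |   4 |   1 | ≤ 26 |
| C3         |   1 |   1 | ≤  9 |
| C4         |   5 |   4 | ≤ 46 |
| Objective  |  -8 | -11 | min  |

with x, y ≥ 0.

Primal min cᵀx s.t. Ax ≤ b, x ≥ 0  →  Dual max −bᵀy s.t. Aᵀy ≥ −c, y ≥ 0.

Maximize: z = -25y1 - 26y2 - 9y3 - 46y4

Subject to:
  2y1 + 4y2 + y3 + 5y4 ≥ 8
  3y1 + y2 + y3 + 4y4 ≥ 11
  y1, y2, y3, y4 ≥ 0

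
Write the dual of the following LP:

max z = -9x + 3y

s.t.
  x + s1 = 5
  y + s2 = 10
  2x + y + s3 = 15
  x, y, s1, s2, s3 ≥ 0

Primal max cᵀx s.t. Ax ≤ b, x ≥ 0  →  Dual min bᵀy s.t. Aᵀy ≥ c, y ≥ 0.

Minimize: z = 5y1 + 10y2 + 15y3

Subject to:
  y1 + 2y3 ≥ -9
  y2 + y3 ≥ 3
  y1, y2, y3 ≥ 0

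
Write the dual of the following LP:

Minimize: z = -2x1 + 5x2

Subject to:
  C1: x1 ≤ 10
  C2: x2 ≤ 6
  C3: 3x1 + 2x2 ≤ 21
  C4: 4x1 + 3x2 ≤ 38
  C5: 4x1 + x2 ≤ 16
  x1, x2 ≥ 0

Primal min cᵀx s.t. Ax ≤ b, x ≥ 0  →  Dual max −bᵀy s.t. Aᵀy ≥ −c, y ≥ 0.

Maximize: z = -10y1 - 6y2 - 21y3 - 38y4 - 16y5

Subject to:
  y1 + 3y3 + 4y4 + 4y5 ≥ 2
  y2 + 2y3 + 3y4 + y5 ≥ -5
  y1, y2, y3, y4, y5 ≥ 0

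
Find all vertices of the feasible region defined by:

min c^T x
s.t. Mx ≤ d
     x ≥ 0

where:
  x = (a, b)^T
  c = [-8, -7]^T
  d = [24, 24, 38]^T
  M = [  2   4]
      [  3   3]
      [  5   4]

(0, 0), (7.6, 0), (6, 2), (4, 4), (0, 6)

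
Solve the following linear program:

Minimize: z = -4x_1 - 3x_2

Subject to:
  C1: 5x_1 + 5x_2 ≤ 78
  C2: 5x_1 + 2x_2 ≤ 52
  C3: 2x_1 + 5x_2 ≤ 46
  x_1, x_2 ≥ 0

Evaluate the objective at each vertex of the feasible region:
  z(0, 0) = 0
  z(10.4, 0) = -41.6
  z(8, 6) = -50  ←
  z(0, 9.2) = -27.6
The minimum is at x_1 = 8, x_2 = 6.

x_1 = 8, x_2 = 6, z = -50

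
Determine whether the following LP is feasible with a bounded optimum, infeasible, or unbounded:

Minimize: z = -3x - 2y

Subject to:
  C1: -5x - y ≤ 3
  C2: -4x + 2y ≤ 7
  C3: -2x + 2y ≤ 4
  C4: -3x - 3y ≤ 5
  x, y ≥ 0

Unbounded (objective can decrease without bound)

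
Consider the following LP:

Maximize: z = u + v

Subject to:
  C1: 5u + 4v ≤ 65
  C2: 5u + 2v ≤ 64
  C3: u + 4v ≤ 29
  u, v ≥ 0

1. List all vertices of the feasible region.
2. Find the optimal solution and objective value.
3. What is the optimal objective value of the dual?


1. (0, 0), (12.8, 0), (12.6, 0.5), (9, 5), (0, 7.25)
2. u = 9, v = 5, z = 14
3. 14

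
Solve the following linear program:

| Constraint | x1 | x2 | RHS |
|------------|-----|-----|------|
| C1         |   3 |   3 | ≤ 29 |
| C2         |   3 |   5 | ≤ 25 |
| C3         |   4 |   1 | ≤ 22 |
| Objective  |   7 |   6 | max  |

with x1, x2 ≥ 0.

Evaluate the objective at each vertex of the feasible region:
  z(0, 0) = 0
  z(5.5, 0) = 38.5
  z(5, 2) = 47  ←
  z(0, 5) = 30
The maximum is at x1 = 5, x2 = 2.

x1 = 5, x2 = 2, z = 47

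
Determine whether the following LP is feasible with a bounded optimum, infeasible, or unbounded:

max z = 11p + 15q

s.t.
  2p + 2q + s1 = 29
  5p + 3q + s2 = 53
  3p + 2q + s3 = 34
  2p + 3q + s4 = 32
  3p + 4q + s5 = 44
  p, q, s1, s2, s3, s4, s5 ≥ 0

Feasible with a bounded optimal solution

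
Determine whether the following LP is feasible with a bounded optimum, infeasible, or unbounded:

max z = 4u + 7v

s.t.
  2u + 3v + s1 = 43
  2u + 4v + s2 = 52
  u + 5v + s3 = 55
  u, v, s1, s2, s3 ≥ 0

Feasible with a bounded optimal solution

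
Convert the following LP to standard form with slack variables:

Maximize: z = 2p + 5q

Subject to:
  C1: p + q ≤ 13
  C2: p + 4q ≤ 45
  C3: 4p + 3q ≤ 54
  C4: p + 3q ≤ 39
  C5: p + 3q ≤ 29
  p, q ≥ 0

max z = 2p + 5q

s.t.
  p + q + s1 = 13
  p + 4q + s2 = 45
  4p + 3q + s3 = 54
  p + 3q + s4 = 39
  p + 3q + s5 = 29
  p, q, s1, s2, s3, s4, s5 ≥ 0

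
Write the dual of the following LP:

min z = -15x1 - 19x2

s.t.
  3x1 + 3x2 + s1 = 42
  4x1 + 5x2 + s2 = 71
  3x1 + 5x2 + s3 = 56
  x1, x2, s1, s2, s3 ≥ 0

Primal min cᵀx s.t. Ax ≤ b, x ≥ 0  →  Dual max −bᵀy s.t. Aᵀy ≥ −c, y ≥ 0.

Maximize: z = -42y1 - 71y2 - 56y3

Subject to:
  3y1 + 4y2 + 3y3 ≥ 15
  3y1 + 5y2 + 5y3 ≥ 19
  y1, y2, y3 ≥ 0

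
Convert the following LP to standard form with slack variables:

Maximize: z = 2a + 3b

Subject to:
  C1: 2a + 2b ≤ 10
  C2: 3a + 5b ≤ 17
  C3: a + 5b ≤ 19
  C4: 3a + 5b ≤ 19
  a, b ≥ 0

max z = 2a + 3b

s.t.
  2a + 2b + s1 = 10
  3a + 5b + s2 = 17
  a + 5b + s3 = 19
  3a + 5b + s4 = 19
  a, b, s1, s2, s3, s4 ≥ 0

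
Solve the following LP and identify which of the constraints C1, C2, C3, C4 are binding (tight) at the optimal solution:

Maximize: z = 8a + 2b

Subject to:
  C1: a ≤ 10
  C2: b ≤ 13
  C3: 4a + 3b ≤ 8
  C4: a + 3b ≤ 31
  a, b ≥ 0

At a = 2, b = 0, compute slack b - a·x for each constraint:
  C1: 10 − 2 = 8  (slack)
  C2: 13 − 0 = 13  (slack)
  C3: 8 − 8 = 0  (binding)
  C4: 31 − 2 = 29  (slack)

Optimal: a = 2, b = 0
Binding: C3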